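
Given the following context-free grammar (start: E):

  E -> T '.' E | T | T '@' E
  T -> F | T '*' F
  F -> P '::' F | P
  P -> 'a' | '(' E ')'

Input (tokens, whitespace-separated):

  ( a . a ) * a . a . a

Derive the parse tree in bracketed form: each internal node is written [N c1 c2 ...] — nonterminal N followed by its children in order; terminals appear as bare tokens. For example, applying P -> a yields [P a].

[E [T [T [F [P ( [E [T [F [P a]]] . [E [T [F [P a]]]]] )]]] * [F [P a]]] . [E [T [F [P a]]] . [E [T [F [P a]]]]]]

E
T . E
T * F . E
F * F . E
P * F . E
( E ) * F . E
( T . E ) * F . E
( F . E ) * F . E
( P . E ) * F . E
( a . E ) * F . E
( a . T ) * F . E
( a . F ) * F . E
( a . P ) * F . E
( a . a ) * F . E
( a . a ) * P . E
( a . a ) * a . E
( a . a ) * a . T . E
( a . a ) * a . F . E
( a . a ) * a . P . E
( a . a ) * a . a . E
( a . a ) * a . a . T
( a . a ) * a . a . F
( a . a ) * a . a . P
( a . a ) * a . a . a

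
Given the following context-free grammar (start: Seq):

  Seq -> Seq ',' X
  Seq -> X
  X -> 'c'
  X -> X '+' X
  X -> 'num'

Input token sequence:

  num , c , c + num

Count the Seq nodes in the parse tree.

[Seq [Seq [Seq [X num]] , [X c]] , [X [X c] + [X num]]]

3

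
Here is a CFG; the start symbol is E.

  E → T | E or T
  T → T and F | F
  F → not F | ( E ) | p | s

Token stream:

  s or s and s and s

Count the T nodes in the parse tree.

4

[E [E [T [F s]]] or [T [T [T [F s]] and [F s]] and [F s]]]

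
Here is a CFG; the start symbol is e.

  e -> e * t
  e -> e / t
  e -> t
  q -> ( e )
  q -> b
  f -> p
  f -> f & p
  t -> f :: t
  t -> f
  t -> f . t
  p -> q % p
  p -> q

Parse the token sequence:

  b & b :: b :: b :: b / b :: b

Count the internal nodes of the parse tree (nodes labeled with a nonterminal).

[e [e [t [f [f [p [q b]]] & [p [q b]]] :: [t [f [p [q b]]] :: [t [f [p [q b]]] :: [t [f [p [q b]]]]]]]] / [t [f [p [q b]]] :: [t [f [p [q b]]]]]]

29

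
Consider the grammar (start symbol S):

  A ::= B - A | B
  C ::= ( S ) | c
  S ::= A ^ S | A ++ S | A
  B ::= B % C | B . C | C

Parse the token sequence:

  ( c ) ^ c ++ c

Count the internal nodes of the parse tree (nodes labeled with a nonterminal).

[S [A [B [C ( [S [A [B [C c]]]] )]]] ^ [S [A [B [C c]]] ++ [S [A [B [C c]]]]]]

16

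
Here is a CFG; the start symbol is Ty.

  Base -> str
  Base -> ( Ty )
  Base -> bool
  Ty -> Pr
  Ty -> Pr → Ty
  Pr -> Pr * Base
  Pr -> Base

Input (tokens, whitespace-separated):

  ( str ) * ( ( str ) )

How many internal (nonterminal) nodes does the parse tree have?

14

[Ty [Pr [Pr [Base ( [Ty [Pr [Base str]]] )]] * [Base ( [Ty [Pr [Base ( [Ty [Pr [Base str]]] )]]] )]]]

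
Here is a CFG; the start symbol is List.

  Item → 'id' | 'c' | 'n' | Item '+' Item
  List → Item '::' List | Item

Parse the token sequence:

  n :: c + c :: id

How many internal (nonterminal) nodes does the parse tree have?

8

[List [Item n] :: [List [Item [Item c] + [Item c]] :: [List [Item id]]]]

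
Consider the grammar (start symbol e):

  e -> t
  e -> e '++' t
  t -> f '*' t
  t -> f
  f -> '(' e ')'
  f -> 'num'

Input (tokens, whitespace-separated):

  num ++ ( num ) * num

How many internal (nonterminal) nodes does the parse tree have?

11

[e [e [t [f num]]] ++ [t [f ( [e [t [f num]]] )] * [t [f num]]]]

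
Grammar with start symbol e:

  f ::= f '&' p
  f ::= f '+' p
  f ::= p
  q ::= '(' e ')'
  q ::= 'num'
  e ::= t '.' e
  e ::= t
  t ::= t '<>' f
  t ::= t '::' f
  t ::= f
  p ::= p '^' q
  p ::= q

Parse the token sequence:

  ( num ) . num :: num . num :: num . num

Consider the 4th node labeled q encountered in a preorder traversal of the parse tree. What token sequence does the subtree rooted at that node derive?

num

[e [t [f [p [q ( [e [t [f [p [q num]]]]] )]]]] . [e [t [t [f [p [q num]]]] :: [f [p [q num]]]] . [e [t [t [f [p [q num]]]] :: [f [p [q num]]]] . [e [t [f [p [q num]]]]]]]]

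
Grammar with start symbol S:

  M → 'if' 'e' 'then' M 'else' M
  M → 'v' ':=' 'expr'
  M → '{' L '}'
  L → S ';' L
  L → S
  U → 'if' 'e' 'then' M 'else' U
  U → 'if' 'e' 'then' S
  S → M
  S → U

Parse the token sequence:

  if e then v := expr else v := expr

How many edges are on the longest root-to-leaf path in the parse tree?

3

[S [M if e then [M v := expr] else [M v := expr]]]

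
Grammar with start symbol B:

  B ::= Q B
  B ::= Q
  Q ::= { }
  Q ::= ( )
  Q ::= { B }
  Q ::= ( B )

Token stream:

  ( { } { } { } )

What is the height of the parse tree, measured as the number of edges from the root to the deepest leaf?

[B [Q ( [B [Q { }] [B [Q { }] [B [Q { }]]]] )]]

6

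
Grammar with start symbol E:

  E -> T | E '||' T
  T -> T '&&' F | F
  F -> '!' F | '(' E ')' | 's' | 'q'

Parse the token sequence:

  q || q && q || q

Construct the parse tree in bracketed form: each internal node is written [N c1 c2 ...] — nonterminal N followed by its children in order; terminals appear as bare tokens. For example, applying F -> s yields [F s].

E
E || T
E || T || T
T || T || T
F || T || T
q || T || T
q || T && F || T
q || F && F || T
q || q && F || T
q || q && q || T
q || q && q || F
q || q && q || q

[E [E [E [T [F q]]] || [T [T [F q]] && [F q]]] || [T [F q]]]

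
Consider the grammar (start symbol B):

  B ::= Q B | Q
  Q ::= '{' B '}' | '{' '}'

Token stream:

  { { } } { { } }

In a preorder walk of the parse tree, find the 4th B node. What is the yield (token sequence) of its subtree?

[B [Q { [B [Q { }]] }] [B [Q { [B [Q { }]] }]]]

{ }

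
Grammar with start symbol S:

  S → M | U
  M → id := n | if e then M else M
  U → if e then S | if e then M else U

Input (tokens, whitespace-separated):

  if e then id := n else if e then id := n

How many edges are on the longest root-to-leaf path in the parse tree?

5

[S [U if e then [M id := n] else [U if e then [S [M id := n]]]]]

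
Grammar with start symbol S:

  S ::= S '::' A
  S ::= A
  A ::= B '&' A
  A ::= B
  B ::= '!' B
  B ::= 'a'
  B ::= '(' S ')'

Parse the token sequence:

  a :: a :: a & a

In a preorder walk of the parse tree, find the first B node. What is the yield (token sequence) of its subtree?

[S [S [S [A [B a]]] :: [A [B a]]] :: [A [B a] & [A [B a]]]]

a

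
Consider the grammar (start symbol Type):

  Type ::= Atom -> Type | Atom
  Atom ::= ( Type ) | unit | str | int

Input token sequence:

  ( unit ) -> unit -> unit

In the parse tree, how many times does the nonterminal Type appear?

4

[Type [Atom ( [Type [Atom unit]] )] -> [Type [Atom unit] -> [Type [Atom unit]]]]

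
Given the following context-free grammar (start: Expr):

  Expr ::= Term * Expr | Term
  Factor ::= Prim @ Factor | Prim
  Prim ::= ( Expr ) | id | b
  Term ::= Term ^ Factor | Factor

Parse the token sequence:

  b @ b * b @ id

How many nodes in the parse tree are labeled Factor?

[Expr [Term [Factor [Prim b] @ [Factor [Prim b]]]] * [Expr [Term [Factor [Prim b] @ [Factor [Prim id]]]]]]

4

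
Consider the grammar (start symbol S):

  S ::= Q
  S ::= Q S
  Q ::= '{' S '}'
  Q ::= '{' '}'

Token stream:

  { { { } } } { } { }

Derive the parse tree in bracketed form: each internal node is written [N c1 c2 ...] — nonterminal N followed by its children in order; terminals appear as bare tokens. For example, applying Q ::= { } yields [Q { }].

[S [Q { [S [Q { [S [Q { }]] }]] }] [S [Q { }] [S [Q { }]]]]

S
Q S
{ S } S
{ Q } S
{ { S } } S
{ { Q } } S
{ { { } } } S
{ { { } } } Q S
{ { { } } } { } S
{ { { } } } { } Q
{ { { } } } { } { }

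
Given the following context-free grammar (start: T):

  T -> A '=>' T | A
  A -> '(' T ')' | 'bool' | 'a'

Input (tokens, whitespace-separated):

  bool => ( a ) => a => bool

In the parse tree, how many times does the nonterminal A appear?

[T [A bool] => [T [A ( [T [A a]] )] => [T [A a] => [T [A bool]]]]]

5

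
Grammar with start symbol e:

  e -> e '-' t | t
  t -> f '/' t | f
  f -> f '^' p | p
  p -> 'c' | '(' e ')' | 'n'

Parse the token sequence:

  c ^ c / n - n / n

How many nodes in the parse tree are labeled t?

[e [e [t [f [f [p c]] ^ [p c]] / [t [f [p n]]]]] - [t [f [p n]] / [t [f [p n]]]]]

4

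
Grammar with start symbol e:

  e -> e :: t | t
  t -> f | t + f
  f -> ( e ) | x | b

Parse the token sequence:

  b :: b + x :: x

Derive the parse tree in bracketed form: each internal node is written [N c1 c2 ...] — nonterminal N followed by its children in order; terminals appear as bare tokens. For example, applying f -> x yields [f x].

[e [e [e [t [f b]]] :: [t [t [f b]] + [f x]]] :: [t [f x]]]

e
e :: t
e :: t :: t
t :: t :: t
f :: t :: t
b :: t :: t
b :: t + f :: t
b :: f + f :: t
b :: b + f :: t
b :: b + x :: t
b :: b + x :: f
b :: b + x :: x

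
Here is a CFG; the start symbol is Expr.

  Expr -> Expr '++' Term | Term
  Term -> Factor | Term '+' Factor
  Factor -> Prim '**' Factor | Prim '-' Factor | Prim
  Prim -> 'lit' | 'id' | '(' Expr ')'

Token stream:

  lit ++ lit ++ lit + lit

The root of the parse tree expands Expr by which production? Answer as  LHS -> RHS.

[Expr [Expr [Expr [Term [Factor [Prim lit]]]] ++ [Term [Factor [Prim lit]]]] ++ [Term [Term [Factor [Prim lit]]] + [Factor [Prim lit]]]]

Expr -> Expr '++' Term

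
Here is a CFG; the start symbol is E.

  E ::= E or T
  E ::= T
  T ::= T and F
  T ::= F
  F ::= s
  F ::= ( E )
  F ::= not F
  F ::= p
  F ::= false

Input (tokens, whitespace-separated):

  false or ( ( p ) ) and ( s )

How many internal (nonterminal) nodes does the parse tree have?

17

[E [E [T [F false]]] or [T [T [F ( [E [T [F ( [E [T [F p]]] )]]] )]] and [F ( [E [T [F s]]] )]]]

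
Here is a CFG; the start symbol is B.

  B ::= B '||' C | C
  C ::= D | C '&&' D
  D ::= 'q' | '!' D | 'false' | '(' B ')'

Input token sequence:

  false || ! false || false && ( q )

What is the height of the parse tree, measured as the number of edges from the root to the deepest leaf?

6

[B [B [B [C [D false]]] || [C [D ! [D false]]]] || [C [C [D false]] && [D ( [B [C [D q]]] )]]]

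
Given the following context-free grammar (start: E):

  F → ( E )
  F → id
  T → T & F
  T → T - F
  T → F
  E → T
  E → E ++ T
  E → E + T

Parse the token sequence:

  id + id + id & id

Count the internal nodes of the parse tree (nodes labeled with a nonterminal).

[E [E [E [T [F id]]] + [T [F id]]] + [T [T [F id]] & [F id]]]

11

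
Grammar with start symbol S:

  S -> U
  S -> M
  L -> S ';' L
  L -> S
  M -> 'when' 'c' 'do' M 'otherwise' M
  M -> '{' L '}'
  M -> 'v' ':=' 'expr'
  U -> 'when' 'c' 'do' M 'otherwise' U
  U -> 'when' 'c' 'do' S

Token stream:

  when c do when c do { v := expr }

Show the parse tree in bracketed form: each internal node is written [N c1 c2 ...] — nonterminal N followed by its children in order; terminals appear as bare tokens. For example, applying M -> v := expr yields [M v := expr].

S
U
when c do S
when c do U
when c do when c do S
when c do when c do M
when c do when c do { L }
when c do when c do { S }
when c do when c do { M }
when c do when c do { v := expr }

[S [U when c do [S [U when c do [S [M { [L [S [M v := expr]]] }]]]]]]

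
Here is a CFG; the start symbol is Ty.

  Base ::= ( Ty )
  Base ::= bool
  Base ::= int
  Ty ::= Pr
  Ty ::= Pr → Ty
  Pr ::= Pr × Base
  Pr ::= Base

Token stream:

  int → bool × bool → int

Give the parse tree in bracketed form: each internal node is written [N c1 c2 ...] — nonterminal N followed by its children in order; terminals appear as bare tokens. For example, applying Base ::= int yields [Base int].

Ty
Pr → Ty
Base → Ty
int → Ty
int → Pr → Ty
int → Pr × Base → Ty
int → Base × Base → Ty
int → bool × Base → Ty
int → bool × bool → Ty
int → bool × bool → Pr
int → bool × bool → Base
int → bool × bool → int

[Ty [Pr [Base int]] → [Ty [Pr [Pr [Base bool]] × [Base bool]] → [Ty [Pr [Base int]]]]]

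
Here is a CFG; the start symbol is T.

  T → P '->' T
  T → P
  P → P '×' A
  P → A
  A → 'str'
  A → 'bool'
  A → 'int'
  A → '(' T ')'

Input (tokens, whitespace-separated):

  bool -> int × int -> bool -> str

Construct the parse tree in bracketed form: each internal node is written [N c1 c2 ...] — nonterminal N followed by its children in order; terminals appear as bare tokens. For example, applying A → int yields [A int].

[T [P [A bool]] -> [T [P [P [A int]] × [A int]] -> [T [P [A bool]] -> [T [P [A str]]]]]]

T
P -> T
A -> T
bool -> T
bool -> P -> T
bool -> P × A -> T
bool -> A × A -> T
bool -> int × A -> T
bool -> int × int -> T
bool -> int × int -> P -> T
bool -> int × int -> A -> T
bool -> int × int -> bool -> T
bool -> int × int -> bool -> P
bool -> int × int -> bool -> A
bool -> int × int -> bool -> str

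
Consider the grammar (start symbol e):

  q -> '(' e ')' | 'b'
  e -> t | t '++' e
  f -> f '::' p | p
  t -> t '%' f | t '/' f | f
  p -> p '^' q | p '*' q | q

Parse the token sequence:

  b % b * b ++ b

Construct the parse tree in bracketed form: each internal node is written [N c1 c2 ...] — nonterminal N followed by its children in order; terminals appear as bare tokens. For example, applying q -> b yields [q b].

[e [t [t [f [p [q b]]]] % [f [p [p [q b]] * [q b]]]] ++ [e [t [f [p [q b]]]]]]

e
t ++ e
t % f ++ e
f % f ++ e
p % f ++ e
q % f ++ e
b % f ++ e
b % p ++ e
b % p * q ++ e
b % q * q ++ e
b % b * q ++ e
b % b * b ++ e
b % b * b ++ t
b % b * b ++ f
b % b * b ++ p
b % b * b ++ q
b % b * b ++ b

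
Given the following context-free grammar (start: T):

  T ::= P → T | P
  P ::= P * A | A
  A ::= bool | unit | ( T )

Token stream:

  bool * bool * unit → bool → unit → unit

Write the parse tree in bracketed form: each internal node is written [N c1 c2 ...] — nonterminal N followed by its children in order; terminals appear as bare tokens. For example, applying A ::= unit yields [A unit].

[T [P [P [P [A bool]] * [A bool]] * [A unit]] → [T [P [A bool]] → [T [P [A unit]] → [T [P [A unit]]]]]]

T
P → T
P * A → T
P * A * A → T
A * A * A → T
bool * A * A → T
bool * bool * A → T
bool * bool * unit → T
bool * bool * unit → P → T
bool * bool * unit → A → T
bool * bool * unit → bool → T
bool * bool * unit → bool → P → T
bool * bool * unit → bool → A → T
bool * bool * unit → bool → unit → T
bool * bool * unit → bool → unit → P
bool * bool * unit → bool → unit → A
bool * bool * unit → bool → unit → unit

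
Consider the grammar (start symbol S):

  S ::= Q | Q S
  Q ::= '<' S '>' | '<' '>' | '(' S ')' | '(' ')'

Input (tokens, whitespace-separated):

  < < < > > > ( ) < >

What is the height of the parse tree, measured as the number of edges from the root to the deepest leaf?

[S [Q < [S [Q < [S [Q < >]] >]] >] [S [Q ( )] [S [Q < >]]]]

6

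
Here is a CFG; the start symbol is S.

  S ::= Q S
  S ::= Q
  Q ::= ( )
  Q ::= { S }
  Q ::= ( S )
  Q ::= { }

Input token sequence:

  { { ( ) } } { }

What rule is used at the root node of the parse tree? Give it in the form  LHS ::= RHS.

[S [Q { [S [Q { [S [Q ( )]] }]] }] [S [Q { }]]]

S ::= Q S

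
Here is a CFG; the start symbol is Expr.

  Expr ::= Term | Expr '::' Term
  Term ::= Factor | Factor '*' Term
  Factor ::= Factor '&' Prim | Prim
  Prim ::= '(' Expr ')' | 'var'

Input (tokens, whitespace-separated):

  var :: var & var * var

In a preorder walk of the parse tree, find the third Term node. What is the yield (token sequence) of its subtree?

var

[Expr [Expr [Term [Factor [Prim var]]]] :: [Term [Factor [Factor [Prim var]] & [Prim var]] * [Term [Factor [Prim var]]]]]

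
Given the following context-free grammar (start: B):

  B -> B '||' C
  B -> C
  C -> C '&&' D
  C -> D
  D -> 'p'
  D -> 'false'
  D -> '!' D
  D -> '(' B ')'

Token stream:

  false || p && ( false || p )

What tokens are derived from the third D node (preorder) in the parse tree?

( false || p )

[B [B [C [D false]]] || [C [C [D p]] && [D ( [B [B [C [D false]]] || [C [D p]]] )]]]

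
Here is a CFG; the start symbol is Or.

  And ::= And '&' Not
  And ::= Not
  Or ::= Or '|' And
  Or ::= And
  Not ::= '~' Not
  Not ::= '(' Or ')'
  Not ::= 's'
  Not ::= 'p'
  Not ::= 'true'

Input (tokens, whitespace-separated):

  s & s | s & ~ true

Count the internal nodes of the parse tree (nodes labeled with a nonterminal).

11

[Or [Or [And [And [Not s]] & [Not s]]] | [And [And [Not s]] & [Not ~ [Not true]]]]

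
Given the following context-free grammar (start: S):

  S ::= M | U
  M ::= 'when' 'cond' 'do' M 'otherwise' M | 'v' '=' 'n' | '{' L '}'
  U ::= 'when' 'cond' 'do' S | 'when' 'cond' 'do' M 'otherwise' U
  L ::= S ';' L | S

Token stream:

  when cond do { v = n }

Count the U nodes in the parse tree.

1

[S [U when cond do [S [M { [L [S [M v = n]]] }]]]]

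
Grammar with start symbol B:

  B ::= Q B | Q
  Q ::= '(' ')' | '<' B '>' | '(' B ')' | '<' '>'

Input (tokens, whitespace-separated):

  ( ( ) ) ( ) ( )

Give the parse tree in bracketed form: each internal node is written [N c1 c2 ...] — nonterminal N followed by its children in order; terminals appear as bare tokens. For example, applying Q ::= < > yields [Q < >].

B
Q B
( B ) B
( Q ) B
( ( ) ) B
( ( ) ) Q B
( ( ) ) ( ) B
( ( ) ) ( ) Q
( ( ) ) ( ) ( )

[B [Q ( [B [Q ( )]] )] [B [Q ( )] [B [Q ( )]]]]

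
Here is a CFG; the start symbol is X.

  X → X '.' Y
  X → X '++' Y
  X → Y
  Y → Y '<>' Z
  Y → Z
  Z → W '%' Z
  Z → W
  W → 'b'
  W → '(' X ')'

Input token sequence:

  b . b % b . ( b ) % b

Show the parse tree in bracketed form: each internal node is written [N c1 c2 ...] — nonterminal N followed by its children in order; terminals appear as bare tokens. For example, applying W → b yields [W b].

X
X . Y
X . Y . Y
Y . Y . Y
Z . Y . Y
W . Y . Y
b . Y . Y
b . Z . Y
b . W % Z . Y
b . b % Z . Y
b . b % W . Y
b . b % b . Y
b . b % b . Z
b . b % b . W % Z
b . b % b . ( X ) % Z
b . b % b . ( Y ) % Z
b . b % b . ( Z ) % Z
b . b % b . ( W ) % Z
b . b % b . ( b ) % Z
b . b % b . ( b ) % W
b . b % b . ( b ) % b

[X [X [X [Y [Z [W b]]]] . [Y [Z [W b] % [Z [W b]]]]] . [Y [Z [W ( [X [Y [Z [W b]]]] )] % [Z [W b]]]]]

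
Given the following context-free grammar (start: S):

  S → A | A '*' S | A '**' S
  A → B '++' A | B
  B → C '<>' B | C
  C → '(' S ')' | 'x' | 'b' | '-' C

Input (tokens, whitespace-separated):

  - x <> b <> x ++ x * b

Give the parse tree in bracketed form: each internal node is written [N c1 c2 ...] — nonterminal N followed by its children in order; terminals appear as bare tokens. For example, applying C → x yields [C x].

[S [A [B [C - [C x]] <> [B [C b] <> [B [C x]]]] ++ [A [B [C x]]]] * [S [A [B [C b]]]]]

S
A * S
B ++ A * S
C <> B ++ A * S
- C <> B ++ A * S
- x <> B ++ A * S
- x <> C <> B ++ A * S
- x <> b <> B ++ A * S
- x <> b <> C ++ A * S
- x <> b <> x ++ A * S
- x <> b <> x ++ B * S
- x <> b <> x ++ C * S
- x <> b <> x ++ x * S
- x <> b <> x ++ x * A
- x <> b <> x ++ x * B
- x <> b <> x ++ x * C
- x <> b <> x ++ x * b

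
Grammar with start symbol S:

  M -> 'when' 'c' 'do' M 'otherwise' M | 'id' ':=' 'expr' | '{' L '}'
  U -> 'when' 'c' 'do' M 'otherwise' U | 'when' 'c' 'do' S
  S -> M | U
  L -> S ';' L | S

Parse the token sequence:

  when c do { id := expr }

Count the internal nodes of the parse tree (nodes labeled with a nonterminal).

7

[S [U when c do [S [M { [L [S [M id := expr]]] }]]]]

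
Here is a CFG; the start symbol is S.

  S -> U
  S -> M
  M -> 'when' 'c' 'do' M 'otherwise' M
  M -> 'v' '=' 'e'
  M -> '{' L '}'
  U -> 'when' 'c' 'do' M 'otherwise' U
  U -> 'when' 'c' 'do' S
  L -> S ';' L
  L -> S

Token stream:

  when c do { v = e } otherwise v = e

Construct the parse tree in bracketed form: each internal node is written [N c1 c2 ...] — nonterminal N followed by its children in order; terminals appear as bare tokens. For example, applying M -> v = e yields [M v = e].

S
M
when c do M otherwise M
when c do { L } otherwise M
when c do { S } otherwise M
when c do { M } otherwise M
when c do { v = e } otherwise M
when c do { v = e } otherwise v = e

[S [M when c do [M { [L [S [M v = e]]] }] otherwise [M v = e]]]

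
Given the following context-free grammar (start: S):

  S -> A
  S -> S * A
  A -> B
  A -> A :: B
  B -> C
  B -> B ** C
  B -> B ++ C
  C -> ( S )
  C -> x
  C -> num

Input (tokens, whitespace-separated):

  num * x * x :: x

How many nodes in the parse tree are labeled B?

4

[S [S [S [A [B [C num]]]] * [A [B [C x]]]] * [A [A [B [C x]]] :: [B [C x]]]]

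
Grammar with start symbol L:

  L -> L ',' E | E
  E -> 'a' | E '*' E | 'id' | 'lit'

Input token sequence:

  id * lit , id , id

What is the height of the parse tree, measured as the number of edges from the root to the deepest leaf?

[L [L [L [E [E id] * [E lit]]] , [E id]] , [E id]]

5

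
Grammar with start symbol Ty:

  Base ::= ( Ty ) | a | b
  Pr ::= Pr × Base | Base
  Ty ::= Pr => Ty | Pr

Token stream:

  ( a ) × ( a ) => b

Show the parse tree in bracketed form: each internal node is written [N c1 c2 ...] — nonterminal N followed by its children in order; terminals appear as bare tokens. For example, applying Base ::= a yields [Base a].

[Ty [Pr [Pr [Base ( [Ty [Pr [Base a]]] )]] × [Base ( [Ty [Pr [Base a]]] )]] => [Ty [Pr [Base b]]]]

Ty
Pr => Ty
Pr × Base => Ty
Base × Base => Ty
( Ty ) × Base => Ty
( Pr ) × Base => Ty
( Base ) × Base => Ty
( a ) × Base => Ty
( a ) × ( Ty ) => Ty
( a ) × ( Pr ) => Ty
( a ) × ( Base ) => Ty
( a ) × ( a ) => Ty
( a ) × ( a ) => Pr
( a ) × ( a ) => Base
( a ) × ( a ) => b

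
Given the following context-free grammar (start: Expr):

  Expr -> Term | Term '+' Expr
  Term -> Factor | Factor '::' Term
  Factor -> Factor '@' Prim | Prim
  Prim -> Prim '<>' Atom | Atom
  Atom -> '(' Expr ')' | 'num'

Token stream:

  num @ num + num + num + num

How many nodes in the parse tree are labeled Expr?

[Expr [Term [Factor [Factor [Prim [Atom num]]] @ [Prim [Atom num]]]] + [Expr [Term [Factor [Prim [Atom num]]]] + [Expr [Term [Factor [Prim [Atom num]]]] + [Expr [Term [Factor [Prim [Atom num]]]]]]]]

4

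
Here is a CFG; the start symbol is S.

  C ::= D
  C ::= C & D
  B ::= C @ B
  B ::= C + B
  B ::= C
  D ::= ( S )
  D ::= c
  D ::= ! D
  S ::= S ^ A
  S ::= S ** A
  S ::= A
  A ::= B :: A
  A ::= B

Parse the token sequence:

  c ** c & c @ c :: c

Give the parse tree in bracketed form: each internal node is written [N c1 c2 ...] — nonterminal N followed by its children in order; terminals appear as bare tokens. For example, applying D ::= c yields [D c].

[S [S [A [B [C [D c]]]]] ** [A [B [C [C [D c]] & [D c]] @ [B [C [D c]]]] :: [A [B [C [D c]]]]]]

S
S ** A
A ** A
B ** A
C ** A
D ** A
c ** A
c ** B :: A
c ** C @ B :: A
c ** C & D @ B :: A
c ** D & D @ B :: A
c ** c & D @ B :: A
c ** c & c @ B :: A
c ** c & c @ C :: A
c ** c & c @ D :: A
c ** c & c @ c :: A
c ** c & c @ c :: B
c ** c & c @ c :: C
c ** c & c @ c :: D
c ** c & c @ c :: c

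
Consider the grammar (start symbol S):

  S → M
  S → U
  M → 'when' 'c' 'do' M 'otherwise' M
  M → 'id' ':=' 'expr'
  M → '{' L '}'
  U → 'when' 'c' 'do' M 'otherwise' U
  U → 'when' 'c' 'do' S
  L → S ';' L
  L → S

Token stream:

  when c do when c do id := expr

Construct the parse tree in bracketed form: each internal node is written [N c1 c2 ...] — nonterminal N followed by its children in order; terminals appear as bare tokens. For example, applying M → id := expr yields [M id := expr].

S
U
when c do S
when c do U
when c do when c do S
when c do when c do M
when c do when c do id := expr

[S [U when c do [S [U when c do [S [M id := expr]]]]]]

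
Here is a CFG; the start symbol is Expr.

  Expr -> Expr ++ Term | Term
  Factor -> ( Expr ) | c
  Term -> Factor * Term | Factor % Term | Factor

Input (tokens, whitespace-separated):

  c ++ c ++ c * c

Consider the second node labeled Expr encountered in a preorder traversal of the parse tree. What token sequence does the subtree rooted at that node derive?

[Expr [Expr [Expr [Term [Factor c]]] ++ [Term [Factor c]]] ++ [Term [Factor c] * [Term [Factor c]]]]

c ++ c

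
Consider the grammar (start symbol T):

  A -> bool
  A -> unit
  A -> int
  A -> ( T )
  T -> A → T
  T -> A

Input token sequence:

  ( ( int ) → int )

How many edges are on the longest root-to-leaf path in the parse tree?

[T [A ( [T [A ( [T [A int]] )] → [T [A int]]] )]]

6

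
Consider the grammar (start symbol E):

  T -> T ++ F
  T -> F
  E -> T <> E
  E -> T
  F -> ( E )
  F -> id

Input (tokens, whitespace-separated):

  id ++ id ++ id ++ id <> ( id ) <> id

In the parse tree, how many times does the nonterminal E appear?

[E [T [T [T [T [F id]] ++ [F id]] ++ [F id]] ++ [F id]] <> [E [T [F ( [E [T [F id]]] )]] <> [E [T [F id]]]]]

4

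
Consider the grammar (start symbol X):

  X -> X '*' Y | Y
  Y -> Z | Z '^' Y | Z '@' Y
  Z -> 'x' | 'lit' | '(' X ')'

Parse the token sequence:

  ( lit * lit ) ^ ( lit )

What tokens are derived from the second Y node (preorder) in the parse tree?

lit

[X [Y [Z ( [X [X [Y [Z lit]]] * [Y [Z lit]]] )] ^ [Y [Z ( [X [Y [Z lit]]] )]]]]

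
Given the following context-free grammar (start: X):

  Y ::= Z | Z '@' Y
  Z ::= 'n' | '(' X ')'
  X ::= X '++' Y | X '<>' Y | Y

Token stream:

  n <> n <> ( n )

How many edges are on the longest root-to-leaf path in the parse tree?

6

[X [X [X [Y [Z n]]] <> [Y [Z n]]] <> [Y [Z ( [X [Y [Z n]]] )]]]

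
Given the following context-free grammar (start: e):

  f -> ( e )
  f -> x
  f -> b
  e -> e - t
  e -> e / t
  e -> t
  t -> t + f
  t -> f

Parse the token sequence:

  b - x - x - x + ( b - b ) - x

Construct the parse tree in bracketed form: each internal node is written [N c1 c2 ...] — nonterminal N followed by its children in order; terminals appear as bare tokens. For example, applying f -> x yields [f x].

e
e - t
e - t - t
e - t - t - t
e - t - t - t - t
t - t - t - t - t
f - t - t - t - t
b - t - t - t - t
b - f - t - t - t
b - x - t - t - t
b - x - f - t - t
b - x - x - t - t
b - x - x - t + f - t
b - x - x - f + f - t
b - x - x - x + f - t
b - x - x - x + ( e ) - t
b - x - x - x + ( e - t ) - t
b - x - x - x + ( t - t ) - t
b - x - x - x + ( f - t ) - t
b - x - x - x + ( b - t ) - t
b - x - x - x + ( b - f ) - t
b - x - x - x + ( b - b ) - t
b - x - x - x + ( b - b ) - f
b - x - x - x + ( b - b ) - x

[e [e [e [e [e [t [f b]]] - [t [f x]]] - [t [f x]]] - [t [t [f x]] + [f ( [e [e [t [f b]]] - [t [f b]]] )]]] - [t [f x]]]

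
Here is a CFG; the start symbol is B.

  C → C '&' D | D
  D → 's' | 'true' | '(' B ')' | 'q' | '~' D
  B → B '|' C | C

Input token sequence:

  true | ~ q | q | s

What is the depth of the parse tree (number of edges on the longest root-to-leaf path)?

[B [B [B [B [C [D true]]] | [C [D ~ [D q]]]] | [C [D q]]] | [C [D s]]]

6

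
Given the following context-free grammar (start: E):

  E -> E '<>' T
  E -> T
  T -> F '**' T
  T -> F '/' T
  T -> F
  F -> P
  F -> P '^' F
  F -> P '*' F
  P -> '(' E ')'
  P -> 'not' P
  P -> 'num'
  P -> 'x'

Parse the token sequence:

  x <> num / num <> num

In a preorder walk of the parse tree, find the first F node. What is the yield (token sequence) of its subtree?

x

[E [E [E [T [F [P x]]]] <> [T [F [P num]] / [T [F [P num]]]]] <> [T [F [P num]]]]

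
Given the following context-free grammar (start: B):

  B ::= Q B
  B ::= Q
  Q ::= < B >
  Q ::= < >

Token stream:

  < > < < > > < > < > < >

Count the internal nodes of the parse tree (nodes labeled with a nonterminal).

12

[B [Q < >] [B [Q < [B [Q < >]] >] [B [Q < >] [B [Q < >] [B [Q < >]]]]]]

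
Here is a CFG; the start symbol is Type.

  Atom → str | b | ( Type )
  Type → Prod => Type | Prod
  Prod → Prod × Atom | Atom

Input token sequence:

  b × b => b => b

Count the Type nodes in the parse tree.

3

[Type [Prod [Prod [Atom b]] × [Atom b]] => [Type [Prod [Atom b]] => [Type [Prod [Atom b]]]]]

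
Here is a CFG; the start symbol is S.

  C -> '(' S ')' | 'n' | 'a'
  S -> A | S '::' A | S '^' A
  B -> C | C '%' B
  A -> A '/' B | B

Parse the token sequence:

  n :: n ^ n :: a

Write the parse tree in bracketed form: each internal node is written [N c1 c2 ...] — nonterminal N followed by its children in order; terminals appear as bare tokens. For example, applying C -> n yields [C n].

[S [S [S [S [A [B [C n]]]] :: [A [B [C n]]]] ^ [A [B [C n]]]] :: [A [B [C a]]]]

S
S :: A
S ^ A :: A
S :: A ^ A :: A
A :: A ^ A :: A
B :: A ^ A :: A
C :: A ^ A :: A
n :: A ^ A :: A
n :: B ^ A :: A
n :: C ^ A :: A
n :: n ^ A :: A
n :: n ^ B :: A
n :: n ^ C :: A
n :: n ^ n :: A
n :: n ^ n :: B
n :: n ^ n :: C
n :: n ^ n :: a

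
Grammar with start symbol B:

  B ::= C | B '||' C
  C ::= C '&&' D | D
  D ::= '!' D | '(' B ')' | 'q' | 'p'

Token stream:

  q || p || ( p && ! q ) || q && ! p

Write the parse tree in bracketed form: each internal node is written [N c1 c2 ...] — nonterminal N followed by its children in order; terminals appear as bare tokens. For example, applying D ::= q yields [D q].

[B [B [B [B [C [D q]]] || [C [D p]]] || [C [D ( [B [C [C [D p]] && [D ! [D q]]]] )]]] || [C [C [D q]] && [D ! [D p]]]]

B
B || C
B || C || C
B || C || C || C
C || C || C || C
D || C || C || C
q || C || C || C
q || D || C || C
q || p || C || C
q || p || D || C
q || p || ( B ) || C
q || p || ( C ) || C
q || p || ( C && D ) || C
q || p || ( D && D ) || C
q || p || ( p && D ) || C
q || p || ( p && ! D ) || C
q || p || ( p && ! q ) || C
q || p || ( p && ! q ) || C && D
q || p || ( p && ! q ) || D && D
q || p || ( p && ! q ) || q && D
q || p || ( p && ! q ) || q && ! D
q || p || ( p && ! q ) || q && ! p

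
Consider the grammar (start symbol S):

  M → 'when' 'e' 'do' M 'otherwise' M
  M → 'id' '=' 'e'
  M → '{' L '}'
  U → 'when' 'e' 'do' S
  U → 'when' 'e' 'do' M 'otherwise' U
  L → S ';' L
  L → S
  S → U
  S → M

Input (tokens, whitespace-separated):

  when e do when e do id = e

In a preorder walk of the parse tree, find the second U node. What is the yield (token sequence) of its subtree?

when e do id = e

[S [U when e do [S [U when e do [S [M id = e]]]]]]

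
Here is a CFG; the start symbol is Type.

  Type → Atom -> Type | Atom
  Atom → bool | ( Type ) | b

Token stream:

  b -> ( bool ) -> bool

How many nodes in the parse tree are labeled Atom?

[Type [Atom b] -> [Type [Atom ( [Type [Atom bool]] )] -> [Type [Atom bool]]]]

4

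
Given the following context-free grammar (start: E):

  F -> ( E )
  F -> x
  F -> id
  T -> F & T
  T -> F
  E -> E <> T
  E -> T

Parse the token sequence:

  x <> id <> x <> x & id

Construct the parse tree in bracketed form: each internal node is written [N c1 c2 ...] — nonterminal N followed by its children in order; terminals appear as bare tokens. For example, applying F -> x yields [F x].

E
E <> T
E <> T <> T
E <> T <> T <> T
T <> T <> T <> T
F <> T <> T <> T
x <> T <> T <> T
x <> F <> T <> T
x <> id <> T <> T
x <> id <> F <> T
x <> id <> x <> T
x <> id <> x <> F & T
x <> id <> x <> x & T
x <> id <> x <> x & F
x <> id <> x <> x & id

[E [E [E [E [T [F x]]] <> [T [F id]]] <> [T [F x]]] <> [T [F x] & [T [F id]]]]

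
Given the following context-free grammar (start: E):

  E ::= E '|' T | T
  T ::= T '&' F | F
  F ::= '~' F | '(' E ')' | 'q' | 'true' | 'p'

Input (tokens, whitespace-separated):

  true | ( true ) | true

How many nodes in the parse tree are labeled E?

4

[E [E [E [T [F true]]] | [T [F ( [E [T [F true]]] )]]] | [T [F true]]]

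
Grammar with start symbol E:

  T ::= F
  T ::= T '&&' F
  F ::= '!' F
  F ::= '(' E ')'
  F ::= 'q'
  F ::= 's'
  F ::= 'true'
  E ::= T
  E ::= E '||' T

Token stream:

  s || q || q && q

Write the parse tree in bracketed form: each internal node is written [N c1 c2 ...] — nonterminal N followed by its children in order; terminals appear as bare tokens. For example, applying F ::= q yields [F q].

[E [E [E [T [F s]]] || [T [F q]]] || [T [T [F q]] && [F q]]]

E
E || T
E || T || T
T || T || T
F || T || T
s || T || T
s || F || T
s || q || T
s || q || T && F
s || q || F && F
s || q || q && F
s || q || q && q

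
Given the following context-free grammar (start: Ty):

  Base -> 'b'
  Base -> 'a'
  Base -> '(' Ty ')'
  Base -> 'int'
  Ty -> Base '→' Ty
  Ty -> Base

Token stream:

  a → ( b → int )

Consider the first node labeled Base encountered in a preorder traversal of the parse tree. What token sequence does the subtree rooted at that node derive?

[Ty [Base a] → [Ty [Base ( [Ty [Base b] → [Ty [Base int]]] )]]]

a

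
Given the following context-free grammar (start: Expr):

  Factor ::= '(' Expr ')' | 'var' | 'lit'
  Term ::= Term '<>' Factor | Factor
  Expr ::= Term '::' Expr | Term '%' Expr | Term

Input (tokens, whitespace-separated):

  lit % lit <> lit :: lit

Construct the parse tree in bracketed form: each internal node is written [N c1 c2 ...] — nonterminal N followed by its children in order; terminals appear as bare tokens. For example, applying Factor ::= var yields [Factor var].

Expr
Term % Expr
Factor % Expr
lit % Expr
lit % Term :: Expr
lit % Term <> Factor :: Expr
lit % Factor <> Factor :: Expr
lit % lit <> Factor :: Expr
lit % lit <> lit :: Expr
lit % lit <> lit :: Term
lit % lit <> lit :: Factor
lit % lit <> lit :: lit

[Expr [Term [Factor lit]] % [Expr [Term [Term [Factor lit]] <> [Factor lit]] :: [Expr [Term [Factor lit]]]]]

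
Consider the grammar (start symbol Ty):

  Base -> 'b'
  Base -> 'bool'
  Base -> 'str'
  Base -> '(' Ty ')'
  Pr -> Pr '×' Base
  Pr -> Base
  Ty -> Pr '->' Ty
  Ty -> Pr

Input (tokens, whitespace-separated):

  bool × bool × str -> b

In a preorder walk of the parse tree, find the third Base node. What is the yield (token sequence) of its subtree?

[Ty [Pr [Pr [Pr [Base bool]] × [Base bool]] × [Base str]] -> [Ty [Pr [Base b]]]]

str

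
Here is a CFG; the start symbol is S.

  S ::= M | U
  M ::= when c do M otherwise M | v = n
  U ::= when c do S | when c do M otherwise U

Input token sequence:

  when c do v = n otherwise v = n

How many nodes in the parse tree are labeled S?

[S [M when c do [M v = n] otherwise [M v = n]]]

1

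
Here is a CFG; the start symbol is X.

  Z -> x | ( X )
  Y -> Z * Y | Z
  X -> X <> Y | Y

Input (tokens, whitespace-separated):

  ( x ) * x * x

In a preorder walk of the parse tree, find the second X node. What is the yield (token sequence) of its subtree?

x

[X [Y [Z ( [X [Y [Z x]]] )] * [Y [Z x] * [Y [Z x]]]]]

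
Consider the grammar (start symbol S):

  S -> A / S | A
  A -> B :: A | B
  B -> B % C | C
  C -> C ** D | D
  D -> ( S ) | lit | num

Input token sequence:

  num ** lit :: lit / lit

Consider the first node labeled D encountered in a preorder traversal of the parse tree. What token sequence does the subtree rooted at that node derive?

num

[S [A [B [C [C [D num]] ** [D lit]]] :: [A [B [C [D lit]]]]] / [S [A [B [C [D lit]]]]]]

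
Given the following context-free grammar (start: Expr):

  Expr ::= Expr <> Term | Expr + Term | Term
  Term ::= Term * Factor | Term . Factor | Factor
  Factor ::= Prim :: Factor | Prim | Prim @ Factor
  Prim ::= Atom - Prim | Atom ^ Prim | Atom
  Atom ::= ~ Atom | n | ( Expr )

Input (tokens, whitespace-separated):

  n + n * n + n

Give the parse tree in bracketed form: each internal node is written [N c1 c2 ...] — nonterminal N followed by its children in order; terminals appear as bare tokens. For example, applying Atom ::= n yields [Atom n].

[Expr [Expr [Expr [Term [Factor [Prim [Atom n]]]]] + [Term [Term [Factor [Prim [Atom n]]]] * [Factor [Prim [Atom n]]]]] + [Term [Factor [Prim [Atom n]]]]]

Expr
Expr + Term
Expr + Term + Term
Term + Term + Term
Factor + Term + Term
Prim + Term + Term
Atom + Term + Term
n + Term + Term
n + Term * Factor + Term
n + Factor * Factor + Term
n + Prim * Factor + Term
n + Atom * Factor + Term
n + n * Factor + Term
n + n * Prim + Term
n + n * Atom + Term
n + n * n + Term
n + n * n + Factor
n + n * n + Prim
n + n * n + Atom
n + n * n + n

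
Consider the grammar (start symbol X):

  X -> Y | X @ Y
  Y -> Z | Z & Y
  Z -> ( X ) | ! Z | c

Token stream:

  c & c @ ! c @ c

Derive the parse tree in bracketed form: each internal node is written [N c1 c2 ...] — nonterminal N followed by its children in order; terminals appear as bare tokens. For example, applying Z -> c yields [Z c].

X
X @ Y
X @ Y @ Y
Y @ Y @ Y
Z & Y @ Y @ Y
c & Y @ Y @ Y
c & Z @ Y @ Y
c & c @ Y @ Y
c & c @ Z @ Y
c & c @ ! Z @ Y
c & c @ ! c @ Y
c & c @ ! c @ Z
c & c @ ! c @ c

[X [X [X [Y [Z c] & [Y [Z c]]]] @ [Y [Z ! [Z c]]]] @ [Y [Z c]]]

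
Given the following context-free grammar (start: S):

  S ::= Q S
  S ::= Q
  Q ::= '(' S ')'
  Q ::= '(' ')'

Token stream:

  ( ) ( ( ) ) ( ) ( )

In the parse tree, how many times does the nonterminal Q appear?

[S [Q ( )] [S [Q ( [S [Q ( )]] )] [S [Q ( )] [S [Q ( )]]]]]

5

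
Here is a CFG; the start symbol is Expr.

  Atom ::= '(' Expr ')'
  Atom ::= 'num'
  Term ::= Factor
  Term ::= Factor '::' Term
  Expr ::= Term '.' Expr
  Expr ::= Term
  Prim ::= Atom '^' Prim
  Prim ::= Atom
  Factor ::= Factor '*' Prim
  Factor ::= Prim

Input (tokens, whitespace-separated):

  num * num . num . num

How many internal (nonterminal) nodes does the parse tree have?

18

[Expr [Term [Factor [Factor [Prim [Atom num]]] * [Prim [Atom num]]]] . [Expr [Term [Factor [Prim [Atom num]]]] . [Expr [Term [Factor [Prim [Atom num]]]]]]]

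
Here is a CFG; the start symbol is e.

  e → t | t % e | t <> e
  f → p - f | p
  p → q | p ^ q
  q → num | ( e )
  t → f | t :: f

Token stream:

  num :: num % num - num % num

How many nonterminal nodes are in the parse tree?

[e [t [t [f [p [q num]]]] :: [f [p [q num]]]] % [e [t [f [p [q num]] - [f [p [q num]]]]] % [e [t [f [p [q num]]]]]]]

22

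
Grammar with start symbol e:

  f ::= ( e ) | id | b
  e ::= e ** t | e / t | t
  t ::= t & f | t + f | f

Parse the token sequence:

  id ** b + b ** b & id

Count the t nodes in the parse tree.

5

[e [e [e [t [f id]]] ** [t [t [f b]] + [f b]]] ** [t [t [f b]] & [f id]]]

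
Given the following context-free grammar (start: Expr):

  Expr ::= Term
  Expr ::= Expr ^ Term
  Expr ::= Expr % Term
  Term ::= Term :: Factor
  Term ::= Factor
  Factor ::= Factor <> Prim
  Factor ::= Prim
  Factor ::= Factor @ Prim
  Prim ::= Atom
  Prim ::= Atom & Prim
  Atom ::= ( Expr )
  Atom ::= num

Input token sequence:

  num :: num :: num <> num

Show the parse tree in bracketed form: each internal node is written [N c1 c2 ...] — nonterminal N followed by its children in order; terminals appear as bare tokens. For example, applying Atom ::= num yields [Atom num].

Expr
Term
Term :: Factor
Term :: Factor :: Factor
Factor :: Factor :: Factor
Prim :: Factor :: Factor
Atom :: Factor :: Factor
num :: Factor :: Factor
num :: Prim :: Factor
num :: Atom :: Factor
num :: num :: Factor
num :: num :: Factor <> Prim
num :: num :: Prim <> Prim
num :: num :: Atom <> Prim
num :: num :: num <> Prim
num :: num :: num <> Atom
num :: num :: num <> num

[Expr [Term [Term [Term [Factor [Prim [Atom num]]]] :: [Factor [Prim [Atom num]]]] :: [Factor [Factor [Prim [Atom num]]] <> [Prim [Atom num]]]]]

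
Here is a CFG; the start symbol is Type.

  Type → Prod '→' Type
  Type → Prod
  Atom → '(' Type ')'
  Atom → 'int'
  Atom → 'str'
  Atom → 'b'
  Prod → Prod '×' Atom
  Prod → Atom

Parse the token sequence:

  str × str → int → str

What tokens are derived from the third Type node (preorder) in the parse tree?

[Type [Prod [Prod [Atom str]] × [Atom str]] → [Type [Prod [Atom int]] → [Type [Prod [Atom str]]]]]

str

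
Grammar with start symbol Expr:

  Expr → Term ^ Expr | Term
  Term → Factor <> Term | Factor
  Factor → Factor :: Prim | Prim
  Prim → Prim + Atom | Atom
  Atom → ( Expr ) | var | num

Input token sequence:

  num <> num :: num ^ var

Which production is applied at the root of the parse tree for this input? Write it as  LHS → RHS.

[Expr [Term [Factor [Prim [Atom num]]] <> [Term [Factor [Factor [Prim [Atom num]]] :: [Prim [Atom num]]]]] ^ [Expr [Term [Factor [Prim [Atom var]]]]]]

Expr → Term ^ Expr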